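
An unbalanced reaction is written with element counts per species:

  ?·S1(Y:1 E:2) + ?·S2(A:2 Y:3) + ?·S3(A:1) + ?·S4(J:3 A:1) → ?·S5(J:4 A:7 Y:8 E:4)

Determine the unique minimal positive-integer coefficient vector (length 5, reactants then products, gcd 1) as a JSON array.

J: 6·0+6·0+5·0+4·3 = 12 | 3·4 = 12
A: 6·0+6·2+5·1+4·1 = 21 | 3·7 = 21
Y: 6·1+6·3+5·0+4·0 = 24 | 3·8 = 24
E: 6·2+6·0+5·0+4·0 = 12 | 3·4 = 12
gcd(6,6,5,4,3) = 1

Coefficients: [6, 6, 5, 4, 3]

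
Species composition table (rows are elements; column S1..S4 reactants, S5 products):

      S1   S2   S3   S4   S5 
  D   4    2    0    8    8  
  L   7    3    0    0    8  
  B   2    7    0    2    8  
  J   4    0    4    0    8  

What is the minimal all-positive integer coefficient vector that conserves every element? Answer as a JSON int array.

Coefficients: [4, 4, 6, 2, 5]

D: 4·4+4·2+6·0+2·8 = 40 | 5·8 = 40
L: 4·7+4·3+6·0+2·0 = 40 | 5·8 = 40
B: 4·2+4·7+6·0+2·2 = 40 | 5·8 = 40
J: 4·4+4·0+6·4+2·0 = 40 | 5·8 = 40
gcd(4,4,6,2,5) = 1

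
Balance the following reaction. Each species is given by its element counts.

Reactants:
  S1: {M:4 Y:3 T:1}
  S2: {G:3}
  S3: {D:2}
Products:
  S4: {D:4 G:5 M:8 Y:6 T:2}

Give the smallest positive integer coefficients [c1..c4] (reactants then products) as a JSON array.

Coefficients: [6, 5, 6, 3]

D: 6·0+5·0+6·2 = 12 | 3·4 = 12
G: 6·0+5·3+6·0 = 15 | 3·5 = 15
M: 6·4+5·0+6·0 = 24 | 3·8 = 24
Y: 6·3+5·0+6·0 = 18 | 3·6 = 18
T: 6·1+5·0+6·0 = 6 | 3·2 = 6
gcd(6,5,6,3) = 1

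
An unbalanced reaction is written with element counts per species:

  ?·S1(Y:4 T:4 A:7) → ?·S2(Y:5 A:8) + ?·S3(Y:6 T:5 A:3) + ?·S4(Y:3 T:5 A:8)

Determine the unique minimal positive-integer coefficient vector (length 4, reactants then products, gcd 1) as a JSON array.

Y: 5·4 = 20 | 1·5+1·6+3·3 = 20
T: 5·4 = 20 | 1·0+1·5+3·5 = 20
A: 5·7 = 35 | 1·8+1·3+3·8 = 35
gcd(5,1,1,3) = 1

Coefficients: [5, 1, 1, 3]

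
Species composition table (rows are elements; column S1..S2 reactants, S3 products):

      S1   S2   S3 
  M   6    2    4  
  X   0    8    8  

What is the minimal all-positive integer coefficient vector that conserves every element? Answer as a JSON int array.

M: 1·6+3·2 = 12 | 3·4 = 12
X: 1·0+3·8 = 24 | 3·8 = 24
gcd(1,3,3) = 1

Coefficients: [1, 3, 3]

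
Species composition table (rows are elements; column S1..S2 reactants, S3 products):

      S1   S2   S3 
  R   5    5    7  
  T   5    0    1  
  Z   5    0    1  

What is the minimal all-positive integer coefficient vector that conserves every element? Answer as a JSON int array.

R: 1·5+6·5 = 35 | 5·7 = 35
T: 1·5+6·0 = 5 | 5·1 = 5
Z: 1·5+6·0 = 5 | 5·1 = 5
gcd(1,6,5) = 1

Coefficients: [1, 6, 5]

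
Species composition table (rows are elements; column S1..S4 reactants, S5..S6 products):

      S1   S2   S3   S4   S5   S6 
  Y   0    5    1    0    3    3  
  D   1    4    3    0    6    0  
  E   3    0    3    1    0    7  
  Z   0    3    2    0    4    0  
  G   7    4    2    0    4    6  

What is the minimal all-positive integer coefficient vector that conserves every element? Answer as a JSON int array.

Coefficients: [2, 4, 4, 3, 5, 3]

Y: 2·0+4·5+4·1+3·0 = 24 | 5·3+3·3 = 24
D: 2·1+4·4+4·3+3·0 = 30 | 5·6+3·0 = 30
E: 2·3+4·0+4·3+3·1 = 21 | 5·0+3·7 = 21
Z: 2·0+4·3+4·2+3·0 = 20 | 5·4+3·0 = 20
G: 2·7+4·4+4·2+3·0 = 38 | 5·4+3·6 = 38
gcd(2,4,4,3,5,3) = 1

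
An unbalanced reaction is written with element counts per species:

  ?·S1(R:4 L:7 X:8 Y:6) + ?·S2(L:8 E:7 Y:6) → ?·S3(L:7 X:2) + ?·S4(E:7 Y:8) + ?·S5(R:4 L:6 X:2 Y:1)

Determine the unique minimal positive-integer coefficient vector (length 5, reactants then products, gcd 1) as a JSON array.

Coefficients: [2, 5, 6, 5, 2]

R: 2·4+5·0 = 8 | 6·0+5·0+2·4 = 8
L: 2·7+5·8 = 54 | 6·7+5·0+2·6 = 54
E: 2·0+5·7 = 35 | 6·0+5·7+2·0 = 35
X: 2·8+5·0 = 16 | 6·2+5·0+2·2 = 16
Y: 2·6+5·6 = 42 | 6·0+5·8+2·1 = 42
gcd(2,5,6,5,2) = 1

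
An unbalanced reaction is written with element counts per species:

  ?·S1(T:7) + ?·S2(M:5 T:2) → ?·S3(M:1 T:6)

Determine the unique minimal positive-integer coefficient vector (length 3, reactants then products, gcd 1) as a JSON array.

M: 4·0+1·5 = 5 | 5·1 = 5
T: 4·7+1·2 = 30 | 5·6 = 30
gcd(4,1,5) = 1

Coefficients: [4, 1, 5]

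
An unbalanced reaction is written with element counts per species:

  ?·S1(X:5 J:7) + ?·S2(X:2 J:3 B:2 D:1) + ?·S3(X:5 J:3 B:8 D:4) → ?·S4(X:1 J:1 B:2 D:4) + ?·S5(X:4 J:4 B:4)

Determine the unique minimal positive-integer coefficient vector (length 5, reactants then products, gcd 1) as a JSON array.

X: 1·5+4·2+3·5 = 28 | 4·1+6·4 = 28
J: 1·7+4·3+3·3 = 28 | 4·1+6·4 = 28
B: 1·0+4·2+3·8 = 32 | 4·2+6·4 = 32
D: 1·0+4·1+3·4 = 16 | 4·4+6·0 = 16
gcd(1,4,3,4,6) = 1

Coefficients: [1, 4, 3, 4, 6]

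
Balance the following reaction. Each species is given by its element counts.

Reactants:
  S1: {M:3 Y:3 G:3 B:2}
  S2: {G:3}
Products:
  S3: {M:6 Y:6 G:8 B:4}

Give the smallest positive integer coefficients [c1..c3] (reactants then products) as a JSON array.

M: 6·3+2·0 = 18 | 3·6 = 18
Y: 6·3+2·0 = 18 | 3·6 = 18
G: 6·3+2·3 = 24 | 3·8 = 24
B: 6·2+2·0 = 12 | 3·4 = 12
gcd(6,2,3) = 1

Coefficients: [6, 2, 3]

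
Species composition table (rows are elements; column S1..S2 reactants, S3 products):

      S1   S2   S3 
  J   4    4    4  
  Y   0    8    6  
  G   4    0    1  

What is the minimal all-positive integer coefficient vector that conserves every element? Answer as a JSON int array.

J: 1·4+3·4 = 16 | 4·4 = 16
Y: 1·0+3·8 = 24 | 4·6 = 24
G: 1·4+3·0 = 4 | 4·1 = 4
gcd(1,3,4) = 1

Coefficients: [1, 3, 4]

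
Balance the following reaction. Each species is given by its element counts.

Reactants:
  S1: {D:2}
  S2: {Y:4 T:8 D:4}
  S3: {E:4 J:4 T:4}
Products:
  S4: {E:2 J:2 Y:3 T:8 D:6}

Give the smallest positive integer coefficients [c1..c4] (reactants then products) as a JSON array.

E: 6·0+3·0+2·4 = 8 | 4·2 = 8
J: 6·0+3·0+2·4 = 8 | 4·2 = 8
Y: 6·0+3·4+2·0 = 12 | 4·3 = 12
T: 6·0+3·8+2·4 = 32 | 4·8 = 32
D: 6·2+3·4+2·0 = 24 | 4·6 = 24
gcd(6,3,2,4) = 1

Coefficients: [6, 3, 2, 4]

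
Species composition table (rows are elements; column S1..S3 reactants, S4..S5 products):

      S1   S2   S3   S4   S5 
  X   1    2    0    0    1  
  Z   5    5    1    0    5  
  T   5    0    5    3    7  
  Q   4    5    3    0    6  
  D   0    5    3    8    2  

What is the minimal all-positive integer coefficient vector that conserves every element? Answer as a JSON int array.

Coefficients: [4, 1, 5, 1, 6]

X: 4·1+1·2+5·0 = 6 | 1·0+6·1 = 6
Z: 4·5+1·5+5·1 = 30 | 1·0+6·5 = 30
T: 4·5+1·0+5·5 = 45 | 1·3+6·7 = 45
Q: 4·4+1·5+5·3 = 36 | 1·0+6·6 = 36
D: 4·0+1·5+5·3 = 20 | 1·8+6·2 = 20
gcd(4,1,5,1,6) = 1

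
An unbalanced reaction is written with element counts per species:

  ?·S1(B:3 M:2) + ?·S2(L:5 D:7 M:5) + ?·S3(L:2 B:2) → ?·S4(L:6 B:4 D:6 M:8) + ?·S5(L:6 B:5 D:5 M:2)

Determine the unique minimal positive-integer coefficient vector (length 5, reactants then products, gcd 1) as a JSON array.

L: 4·0+4·5+5·2 = 30 | 3·6+2·6 = 30
B: 4·3+4·0+5·2 = 22 | 3·4+2·5 = 22
D: 4·0+4·7+5·0 = 28 | 3·6+2·5 = 28
M: 4·2+4·5+5·0 = 28 | 3·8+2·2 = 28
gcd(4,4,5,3,2) = 1

Coefficients: [4, 4, 5, 3, 2]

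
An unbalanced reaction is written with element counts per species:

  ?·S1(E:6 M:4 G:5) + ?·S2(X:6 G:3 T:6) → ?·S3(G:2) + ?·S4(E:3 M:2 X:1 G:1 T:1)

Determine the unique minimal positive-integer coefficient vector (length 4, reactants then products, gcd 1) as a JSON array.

Coefficients: [3, 1, 6, 6]

E: 3·6+1·0 = 18 | 6·0+6·3 = 18
M: 3·4+1·0 = 12 | 6·0+6·2 = 12
X: 3·0+1·6 = 6 | 6·0+6·1 = 6
G: 3·5+1·3 = 18 | 6·2+6·1 = 18
T: 3·0+1·6 = 6 | 6·0+6·1 = 6
gcd(3,1,6,6) = 1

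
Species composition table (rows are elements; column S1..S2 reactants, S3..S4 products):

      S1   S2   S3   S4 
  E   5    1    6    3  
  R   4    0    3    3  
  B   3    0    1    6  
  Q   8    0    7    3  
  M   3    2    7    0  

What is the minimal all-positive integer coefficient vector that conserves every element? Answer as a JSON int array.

E: 3·5+6·1 = 21 | 3·6+1·3 = 21
R: 3·4+6·0 = 12 | 3·3+1·3 = 12
B: 3·3+6·0 = 9 | 3·1+1·6 = 9
Q: 3·8+6·0 = 24 | 3·7+1·3 = 24
M: 3·3+6·2 = 21 | 3·7+1·0 = 21
gcd(3,6,3,1) = 1

Coefficients: [3, 6, 3, 1]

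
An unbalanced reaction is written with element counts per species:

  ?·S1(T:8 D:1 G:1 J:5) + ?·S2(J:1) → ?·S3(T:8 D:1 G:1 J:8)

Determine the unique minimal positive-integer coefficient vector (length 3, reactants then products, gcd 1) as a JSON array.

T: 1·8+3·0 = 8 | 1·8 = 8
D: 1·1+3·0 = 1 | 1·1 = 1
G: 1·1+3·0 = 1 | 1·1 = 1
J: 1·5+3·1 = 8 | 1·8 = 8
gcd(1,3,1) = 1

Coefficients: [1, 3, 1]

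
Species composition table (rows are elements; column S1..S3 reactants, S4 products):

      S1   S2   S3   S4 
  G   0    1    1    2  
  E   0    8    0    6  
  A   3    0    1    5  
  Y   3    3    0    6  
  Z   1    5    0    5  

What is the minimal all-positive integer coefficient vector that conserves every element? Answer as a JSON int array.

Coefficients: [5, 3, 5, 4]

G: 5·0+3·1+5·1 = 8 | 4·2 = 8
E: 5·0+3·8+5·0 = 24 | 4·6 = 24
A: 5·3+3·0+5·1 = 20 | 4·5 = 20
Y: 5·3+3·3+5·0 = 24 | 4·6 = 24
Z: 5·1+3·5+5·0 = 20 | 4·5 = 20
gcd(5,3,5,4) = 1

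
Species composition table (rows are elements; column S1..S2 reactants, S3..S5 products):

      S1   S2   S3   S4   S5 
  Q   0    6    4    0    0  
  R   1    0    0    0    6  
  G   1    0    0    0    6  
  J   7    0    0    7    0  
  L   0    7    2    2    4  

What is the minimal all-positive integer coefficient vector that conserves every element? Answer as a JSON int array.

Coefficients: [6, 4, 6, 6, 1]

Q: 6·0+4·6 = 24 | 6·4+6·0+1·0 = 24
R: 6·1+4·0 = 6 | 6·0+6·0+1·6 = 6
G: 6·1+4·0 = 6 | 6·0+6·0+1·6 = 6
J: 6·7+4·0 = 42 | 6·0+6·7+1·0 = 42
L: 6·0+4·7 = 28 | 6·2+6·2+1·4 = 28
gcd(6,4,6,6,1) = 1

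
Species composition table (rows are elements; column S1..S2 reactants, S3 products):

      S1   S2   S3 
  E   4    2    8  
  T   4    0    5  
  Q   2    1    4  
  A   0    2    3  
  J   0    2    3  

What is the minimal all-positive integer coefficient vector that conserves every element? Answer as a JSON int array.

Coefficients: [5, 6, 4]

E: 5·4+6·2 = 32 | 4·8 = 32
T: 5·4+6·0 = 20 | 4·5 = 20
Q: 5·2+6·1 = 16 | 4·4 = 16
A: 5·0+6·2 = 12 | 4·3 = 12
J: 5·0+6·2 = 12 | 4·3 = 12
gcd(5,6,4) = 1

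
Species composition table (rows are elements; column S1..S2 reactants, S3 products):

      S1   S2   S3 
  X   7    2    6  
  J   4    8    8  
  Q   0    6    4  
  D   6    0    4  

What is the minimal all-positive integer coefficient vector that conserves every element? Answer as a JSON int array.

Coefficients: [2, 2, 3]

X: 2·7+2·2 = 18 | 3·6 = 18
J: 2·4+2·8 = 24 | 3·8 = 24
Q: 2·0+2·6 = 12 | 3·4 = 12
D: 2·6+2·0 = 12 | 3·4 = 12
gcd(2,2,3) = 1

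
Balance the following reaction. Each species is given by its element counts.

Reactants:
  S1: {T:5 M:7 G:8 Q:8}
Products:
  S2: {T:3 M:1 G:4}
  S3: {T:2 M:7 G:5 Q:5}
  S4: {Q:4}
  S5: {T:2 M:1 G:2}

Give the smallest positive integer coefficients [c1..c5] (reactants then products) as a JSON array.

Coefficients: [5, 3, 4, 5, 4]

T: 5·5 = 25 | 3·3+4·2+5·0+4·2 = 25
M: 5·7 = 35 | 3·1+4·7+5·0+4·1 = 35
G: 5·8 = 40 | 3·4+4·5+5·0+4·2 = 40
Q: 5·8 = 40 | 3·0+4·5+5·4+4·0 = 40
gcd(5,3,4,5,4) = 1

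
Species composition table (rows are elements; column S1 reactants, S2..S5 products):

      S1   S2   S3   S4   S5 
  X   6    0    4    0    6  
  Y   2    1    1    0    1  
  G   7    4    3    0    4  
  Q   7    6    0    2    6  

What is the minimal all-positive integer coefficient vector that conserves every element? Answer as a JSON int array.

Coefficients: [6, 4, 6, 3, 2]

X: 6·6 = 36 | 4·0+6·4+3·0+2·6 = 36
Y: 6·2 = 12 | 4·1+6·1+3·0+2·1 = 12
G: 6·7 = 42 | 4·4+6·3+3·0+2·4 = 42
Q: 6·7 = 42 | 4·6+6·0+3·2+2·6 = 42
gcd(6,4,6,3,2) = 1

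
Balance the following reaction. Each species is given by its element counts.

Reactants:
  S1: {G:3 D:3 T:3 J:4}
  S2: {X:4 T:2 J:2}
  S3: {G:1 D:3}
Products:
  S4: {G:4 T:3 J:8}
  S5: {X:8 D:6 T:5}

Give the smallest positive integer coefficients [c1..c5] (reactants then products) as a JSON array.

Coefficients: [5, 6, 1, 4, 3]

G: 5·3+6·0+1·1 = 16 | 4·4+3·0 = 16
X: 5·0+6·4+1·0 = 24 | 4·0+3·8 = 24
D: 5·3+6·0+1·3 = 18 | 4·0+3·6 = 18
T: 5·3+6·2+1·0 = 27 | 4·3+3·5 = 27
J: 5·4+6·2+1·0 = 32 | 4·8+3·0 = 32
gcd(5,6,1,4,3) = 1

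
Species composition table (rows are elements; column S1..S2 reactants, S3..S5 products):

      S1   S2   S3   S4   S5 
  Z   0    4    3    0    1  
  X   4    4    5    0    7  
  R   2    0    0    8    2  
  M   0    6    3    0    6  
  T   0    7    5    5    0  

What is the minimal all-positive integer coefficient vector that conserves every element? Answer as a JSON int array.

Coefficients: [6, 5, 6, 1, 2]

Z: 6·0+5·4 = 20 | 6·3+1·0+2·1 = 20
X: 6·4+5·4 = 44 | 6·5+1·0+2·7 = 44
R: 6·2+5·0 = 12 | 6·0+1·8+2·2 = 12
M: 6·0+5·6 = 30 | 6·3+1·0+2·6 = 30
T: 6·0+5·7 = 35 | 6·5+1·5+2·0 = 35
gcd(6,5,6,1,2) = 1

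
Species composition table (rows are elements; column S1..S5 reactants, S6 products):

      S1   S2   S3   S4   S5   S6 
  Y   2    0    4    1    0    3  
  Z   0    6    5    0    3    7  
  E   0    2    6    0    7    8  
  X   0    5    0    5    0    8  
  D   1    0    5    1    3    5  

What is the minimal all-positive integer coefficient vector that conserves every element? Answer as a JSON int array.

Y: 3·2+3·0+1·4+5·1+4·0 = 15 | 5·3 = 15
Z: 3·0+3·6+1·5+5·0+4·3 = 35 | 5·7 = 35
E: 3·0+3·2+1·6+5·0+4·7 = 40 | 5·8 = 40
X: 3·0+3·5+1·0+5·5+4·0 = 40 | 5·8 = 40
D: 3·1+3·0+1·5+5·1+4·3 = 25 | 5·5 = 25
gcd(3,3,1,5,4,5) = 1

Coefficients: [3, 3, 1, 5, 4, 5]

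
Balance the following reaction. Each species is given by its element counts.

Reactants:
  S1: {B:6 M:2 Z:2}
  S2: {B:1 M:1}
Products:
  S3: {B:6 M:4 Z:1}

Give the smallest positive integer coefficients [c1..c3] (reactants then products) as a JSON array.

B: 1·6+6·1 = 12 | 2·6 = 12
M: 1·2+6·1 = 8 | 2·4 = 8
Z: 1·2+6·0 = 2 | 2·1 = 2
gcd(1,6,2) = 1

Coefficients: [1, 6, 2]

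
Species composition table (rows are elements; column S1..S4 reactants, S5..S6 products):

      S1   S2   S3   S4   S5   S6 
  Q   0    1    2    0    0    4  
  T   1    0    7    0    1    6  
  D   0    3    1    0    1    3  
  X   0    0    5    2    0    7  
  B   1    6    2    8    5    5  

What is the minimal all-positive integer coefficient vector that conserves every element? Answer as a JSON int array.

Q: 3·0+2·1+1·2+1·0 = 4 | 4·0+1·4 = 4
T: 3·1+2·0+1·7+1·0 = 10 | 4·1+1·6 = 10
D: 3·0+2·3+1·1+1·0 = 7 | 4·1+1·3 = 7
X: 3·0+2·0+1·5+1·2 = 7 | 4·0+1·7 = 7
B: 3·1+2·6+1·2+1·8 = 25 | 4·5+1·5 = 25
gcd(3,2,1,1,4,1) = 1

Coefficients: [3, 2, 1, 1, 4, 1]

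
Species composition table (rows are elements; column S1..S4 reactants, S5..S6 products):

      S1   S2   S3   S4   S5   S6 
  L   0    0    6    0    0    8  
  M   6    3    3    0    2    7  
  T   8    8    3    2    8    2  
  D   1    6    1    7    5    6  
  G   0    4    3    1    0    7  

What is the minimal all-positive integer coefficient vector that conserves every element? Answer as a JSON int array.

L: 3·0+1·0+4·6+5·0 = 24 | 6·0+3·8 = 24
M: 3·6+1·3+4·3+5·0 = 33 | 6·2+3·7 = 33
T: 3·8+1·8+4·3+5·2 = 54 | 6·8+3·2 = 54
D: 3·1+1·6+4·1+5·7 = 48 | 6·5+3·6 = 48
G: 3·0+1·4+4·3+5·1 = 21 | 6·0+3·7 = 21
gcd(3,1,4,5,6,3) = 1

Coefficients: [3, 1, 4, 5, 6, 3]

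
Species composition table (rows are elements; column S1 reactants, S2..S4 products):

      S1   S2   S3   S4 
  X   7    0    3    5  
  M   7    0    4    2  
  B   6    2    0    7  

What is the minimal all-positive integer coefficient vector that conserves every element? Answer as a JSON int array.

X: 4·7 = 28 | 5·0+6·3+2·5 = 28
M: 4·7 = 28 | 5·0+6·4+2·2 = 28
B: 4·6 = 24 | 5·2+6·0+2·7 = 24
gcd(4,5,6,2) = 1

Coefficients: [4, 5, 6, 2]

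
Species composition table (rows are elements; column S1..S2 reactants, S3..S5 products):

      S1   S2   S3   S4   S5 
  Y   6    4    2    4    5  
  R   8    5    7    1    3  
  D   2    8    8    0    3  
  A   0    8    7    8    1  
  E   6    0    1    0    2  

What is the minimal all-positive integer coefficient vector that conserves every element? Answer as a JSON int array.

Coefficients: [2, 5, 4, 1, 4]

Y: 2·6+5·4 = 32 | 4·2+1·4+4·5 = 32
R: 2·8+5·5 = 41 | 4·7+1·1+4·3 = 41
D: 2·2+5·8 = 44 | 4·8+1·0+4·3 = 44
A: 2·0+5·8 = 40 | 4·7+1·8+4·1 = 40
E: 2·6+5·0 = 12 | 4·1+1·0+4·2 = 12
gcd(2,5,4,1,4) = 1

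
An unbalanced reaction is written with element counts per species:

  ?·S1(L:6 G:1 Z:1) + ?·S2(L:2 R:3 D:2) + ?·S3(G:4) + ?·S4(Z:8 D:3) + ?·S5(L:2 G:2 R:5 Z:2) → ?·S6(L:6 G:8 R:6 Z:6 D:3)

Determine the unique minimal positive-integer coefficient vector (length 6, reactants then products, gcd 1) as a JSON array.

L: 2·6+3·2+6·0+2·0+3·2 = 24 | 4·6 = 24
G: 2·1+3·0+6·4+2·0+3·2 = 32 | 4·8 = 32
R: 2·0+3·3+6·0+2·0+3·5 = 24 | 4·6 = 24
Z: 2·1+3·0+6·0+2·8+3·2 = 24 | 4·6 = 24
D: 2·0+3·2+6·0+2·3+3·0 = 12 | 4·3 = 12
gcd(2,3,6,2,3,4) = 1

Coefficients: [2, 3, 6, 2, 3, 4]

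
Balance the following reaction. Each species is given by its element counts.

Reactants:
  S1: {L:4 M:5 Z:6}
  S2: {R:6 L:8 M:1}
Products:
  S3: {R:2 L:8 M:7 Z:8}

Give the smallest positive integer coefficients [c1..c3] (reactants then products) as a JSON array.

R: 4·0+1·6 = 6 | 3·2 = 6
L: 4·4+1·8 = 24 | 3·8 = 24
M: 4·5+1·1 = 21 | 3·7 = 21
Z: 4·6+1·0 = 24 | 3·8 = 24
gcd(4,1,3) = 1

Coefficients: [4, 1, 3]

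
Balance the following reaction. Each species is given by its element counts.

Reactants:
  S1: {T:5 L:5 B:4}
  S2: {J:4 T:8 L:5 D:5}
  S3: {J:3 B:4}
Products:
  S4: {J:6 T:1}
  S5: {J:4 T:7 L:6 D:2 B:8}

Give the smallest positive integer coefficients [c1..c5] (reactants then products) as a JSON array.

Coefficients: [4, 2, 6, 1, 5]

J: 4·0+2·4+6·3 = 26 | 1·6+5·4 = 26
T: 4·5+2·8+6·0 = 36 | 1·1+5·7 = 36
L: 4·5+2·5+6·0 = 30 | 1·0+5·6 = 30
D: 4·0+2·5+6·0 = 10 | 1·0+5·2 = 10
B: 4·4+2·0+6·4 = 40 | 1·0+5·8 = 40
gcd(4,2,6,1,5) = 1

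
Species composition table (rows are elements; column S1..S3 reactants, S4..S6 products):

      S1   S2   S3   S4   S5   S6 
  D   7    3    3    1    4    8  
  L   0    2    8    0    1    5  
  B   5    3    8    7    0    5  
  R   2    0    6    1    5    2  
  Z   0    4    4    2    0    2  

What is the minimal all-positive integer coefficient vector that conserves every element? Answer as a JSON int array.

D: 6·7+2·3+3·3 = 57 | 5·1+3·4+5·8 = 57
L: 6·0+2·2+3·8 = 28 | 5·0+3·1+5·5 = 28
B: 6·5+2·3+3·8 = 60 | 5·7+3·0+5·5 = 60
R: 6·2+2·0+3·6 = 30 | 5·1+3·5+5·2 = 30
Z: 6·0+2·4+3·4 = 20 | 5·2+3·0+5·2 = 20
gcd(6,2,3,5,3,5) = 1

Coefficients: [6, 2, 3, 5, 3, 5]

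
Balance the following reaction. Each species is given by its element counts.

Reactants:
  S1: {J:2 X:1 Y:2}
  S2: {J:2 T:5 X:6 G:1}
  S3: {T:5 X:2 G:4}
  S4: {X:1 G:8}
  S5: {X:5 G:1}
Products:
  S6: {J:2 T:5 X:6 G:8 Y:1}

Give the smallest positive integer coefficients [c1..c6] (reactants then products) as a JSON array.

Coefficients: [3, 3, 3, 4, 1, 6]

J: 3·2+3·2+3·0+4·0+1·0 = 12 | 6·2 = 12
T: 3·0+3·5+3·5+4·0+1·0 = 30 | 6·5 = 30
X: 3·1+3·6+3·2+4·1+1·5 = 36 | 6·6 = 36
G: 3·0+3·1+3·4+4·8+1·1 = 48 | 6·8 = 48
Y: 3·2+3·0+3·0+4·0+1·0 = 6 | 6·1 = 6
gcd(3,3,3,4,1,6) = 1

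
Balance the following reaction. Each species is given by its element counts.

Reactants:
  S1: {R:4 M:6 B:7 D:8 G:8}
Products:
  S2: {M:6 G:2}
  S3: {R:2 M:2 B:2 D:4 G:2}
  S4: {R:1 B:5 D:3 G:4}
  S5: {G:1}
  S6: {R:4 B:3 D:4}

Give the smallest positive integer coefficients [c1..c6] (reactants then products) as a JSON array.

Coefficients: [5, 3, 6, 4, 6, 1]

R: 5·4 = 20 | 3·0+6·2+4·1+6·0+1·4 = 20
M: 5·6 = 30 | 3·6+6·2+4·0+6·0+1·0 = 30
B: 5·7 = 35 | 3·0+6·2+4·5+6·0+1·3 = 35
D: 5·8 = 40 | 3·0+6·4+4·3+6·0+1·4 = 40
G: 5·8 = 40 | 3·2+6·2+4·4+6·1+1·0 = 40
gcd(5,3,6,4,6,1) = 1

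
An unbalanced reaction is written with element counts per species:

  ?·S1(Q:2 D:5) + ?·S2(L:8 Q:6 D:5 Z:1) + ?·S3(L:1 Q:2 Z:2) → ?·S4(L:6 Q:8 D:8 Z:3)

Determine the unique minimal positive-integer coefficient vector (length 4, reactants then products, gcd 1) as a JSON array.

Coefficients: [5, 3, 6, 5]

L: 5·0+3·8+6·1 = 30 | 5·6 = 30
Q: 5·2+3·6+6·2 = 40 | 5·8 = 40
D: 5·5+3·5+6·0 = 40 | 5·8 = 40
Z: 5·0+3·1+6·2 = 15 | 5·3 = 15
gcd(5,3,6,5) = 1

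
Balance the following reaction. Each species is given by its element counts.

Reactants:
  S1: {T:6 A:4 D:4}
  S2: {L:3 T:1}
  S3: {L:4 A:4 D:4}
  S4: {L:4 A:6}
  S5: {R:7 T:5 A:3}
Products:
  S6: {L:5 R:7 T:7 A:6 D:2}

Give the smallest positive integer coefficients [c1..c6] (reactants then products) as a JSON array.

L: 1·0+6·3+2·4+1·4+6·0 = 30 | 6·5 = 30
R: 1·0+6·0+2·0+1·0+6·7 = 42 | 6·7 = 42
T: 1·6+6·1+2·0+1·0+6·5 = 42 | 6·7 = 42
A: 1·4+6·0+2·4+1·6+6·3 = 36 | 6·6 = 36
D: 1·4+6·0+2·4+1·0+6·0 = 12 | 6·2 = 12
gcd(1,6,2,1,6,6) = 1

Coefficients: [1, 6, 2, 1, 6, 6]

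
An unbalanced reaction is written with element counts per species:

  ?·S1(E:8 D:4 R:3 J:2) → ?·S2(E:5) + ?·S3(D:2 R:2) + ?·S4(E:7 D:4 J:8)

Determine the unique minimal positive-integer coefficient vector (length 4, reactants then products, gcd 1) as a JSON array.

E: 4·8 = 32 | 5·5+6·0+1·7 = 32
D: 4·4 = 16 | 5·0+6·2+1·4 = 16
R: 4·3 = 12 | 5·0+6·2+1·0 = 12
J: 4·2 = 8 | 5·0+6·0+1·8 = 8
gcd(4,5,6,1) = 1

Coefficients: [4, 5, 6, 1]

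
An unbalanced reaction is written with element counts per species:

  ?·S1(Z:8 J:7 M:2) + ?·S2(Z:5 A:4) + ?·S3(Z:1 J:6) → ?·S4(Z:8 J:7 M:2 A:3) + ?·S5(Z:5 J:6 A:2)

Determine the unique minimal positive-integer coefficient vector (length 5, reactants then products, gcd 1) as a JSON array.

Z: 2·8+4·5+5·1 = 41 | 2·8+5·5 = 41
J: 2·7+4·0+5·6 = 44 | 2·7+5·6 = 44
M: 2·2+4·0+5·0 = 4 | 2·2+5·0 = 4
A: 2·0+4·4+5·0 = 16 | 2·3+5·2 = 16
gcd(2,4,5,2,5) = 1

Coefficients: [2, 4, 5, 2, 5]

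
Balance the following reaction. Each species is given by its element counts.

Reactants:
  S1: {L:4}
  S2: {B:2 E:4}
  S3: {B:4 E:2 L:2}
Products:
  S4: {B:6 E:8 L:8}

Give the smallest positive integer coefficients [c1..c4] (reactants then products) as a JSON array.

Coefficients: [5, 5, 2, 3]

B: 5·0+5·2+2·4 = 18 | 3·6 = 18
E: 5·0+5·4+2·2 = 24 | 3·8 = 24
L: 5·4+5·0+2·2 = 24 | 3·8 = 24
gcd(5,5,2,3) = 1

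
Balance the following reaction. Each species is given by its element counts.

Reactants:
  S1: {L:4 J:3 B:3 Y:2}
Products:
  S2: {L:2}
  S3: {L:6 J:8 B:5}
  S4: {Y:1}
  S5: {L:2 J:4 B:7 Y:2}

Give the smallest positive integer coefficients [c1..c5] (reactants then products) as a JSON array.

Coefficients: [4, 4, 1, 6, 1]

L: 4·4 = 16 | 4·2+1·6+6·0+1·2 = 16
J: 4·3 = 12 | 4·0+1·8+6·0+1·4 = 12
B: 4·3 = 12 | 4·0+1·5+6·0+1·7 = 12
Y: 4·2 = 8 | 4·0+1·0+6·1+1·2 = 8
gcd(4,4,1,6,1) = 1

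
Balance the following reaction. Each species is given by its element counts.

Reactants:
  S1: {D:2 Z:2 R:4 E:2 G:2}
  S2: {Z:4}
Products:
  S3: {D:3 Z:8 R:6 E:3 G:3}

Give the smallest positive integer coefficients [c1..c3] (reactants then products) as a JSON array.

Coefficients: [6, 5, 4]

D: 6·2+5·0 = 12 | 4·3 = 12
Z: 6·2+5·4 = 32 | 4·8 = 32
R: 6·4+5·0 = 24 | 4·6 = 24
E: 6·2+5·0 = 12 | 4·3 = 12
G: 6·2+5·0 = 12 | 4·3 = 12
gcd(6,5,4) = 1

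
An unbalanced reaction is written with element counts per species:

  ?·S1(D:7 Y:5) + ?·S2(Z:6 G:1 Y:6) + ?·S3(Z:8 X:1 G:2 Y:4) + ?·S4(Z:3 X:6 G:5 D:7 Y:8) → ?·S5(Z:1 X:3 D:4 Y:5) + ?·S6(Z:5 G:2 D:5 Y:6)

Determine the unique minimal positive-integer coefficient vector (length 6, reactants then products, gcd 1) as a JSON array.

Coefficients: [5, 1, 3, 1, 3, 6]

Z: 5·0+1·6+3·8+1·3 = 33 | 3·1+6·5 = 33
X: 5·0+1·0+3·1+1·6 = 9 | 3·3+6·0 = 9
G: 5·0+1·1+3·2+1·5 = 12 | 3·0+6·2 = 12
D: 5·7+1·0+3·0+1·7 = 42 | 3·4+6·5 = 42
Y: 5·5+1·6+3·4+1·8 = 51 | 3·5+6·6 = 51
gcd(5,1,3,1,3,6) = 1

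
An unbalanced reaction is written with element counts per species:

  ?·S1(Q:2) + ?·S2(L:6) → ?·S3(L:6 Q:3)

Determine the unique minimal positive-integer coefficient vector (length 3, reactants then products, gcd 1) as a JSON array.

L: 3·0+2·6 = 12 | 2·6 = 12
Q: 3·2+2·0 = 6 | 2·3 = 6
gcd(3,2,2) = 1

Coefficients: [3, 2, 2]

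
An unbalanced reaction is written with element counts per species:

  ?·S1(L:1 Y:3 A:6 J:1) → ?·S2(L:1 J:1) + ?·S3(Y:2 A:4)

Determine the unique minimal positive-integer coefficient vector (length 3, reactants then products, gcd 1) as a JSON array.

Coefficients: [2, 2, 3]

L: 2·1 = 2 | 2·1+3·0 = 2
Y: 2·3 = 6 | 2·0+3·2 = 6
A: 2·6 = 12 | 2·0+3·4 = 12
J: 2·1 = 2 | 2·1+3·0 = 2
gcd(2,2,3) = 1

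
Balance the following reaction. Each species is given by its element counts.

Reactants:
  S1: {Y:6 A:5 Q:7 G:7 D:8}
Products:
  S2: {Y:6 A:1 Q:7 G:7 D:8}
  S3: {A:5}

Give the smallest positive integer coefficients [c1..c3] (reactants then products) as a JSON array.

Y: 5·6 = 30 | 5·6+4·0 = 30
A: 5·5 = 25 | 5·1+4·5 = 25
Q: 5·7 = 35 | 5·7+4·0 = 35
G: 5·7 = 35 | 5·7+4·0 = 35
D: 5·8 = 40 | 5·8+4·0 = 40
gcd(5,5,4) = 1

Coefficients: [5, 5, 4]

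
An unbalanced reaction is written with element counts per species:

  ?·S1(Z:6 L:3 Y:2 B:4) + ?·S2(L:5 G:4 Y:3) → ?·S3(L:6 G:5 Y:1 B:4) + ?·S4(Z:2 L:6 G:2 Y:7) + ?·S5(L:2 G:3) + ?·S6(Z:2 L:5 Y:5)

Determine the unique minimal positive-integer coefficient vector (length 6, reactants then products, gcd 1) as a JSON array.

Z: 1·6+6·0 = 6 | 1·0+2·2+5·0+1·2 = 6
L: 1·3+6·5 = 33 | 1·6+2·6+5·2+1·5 = 33
G: 1·0+6·4 = 24 | 1·5+2·2+5·3+1·0 = 24
Y: 1·2+6·3 = 20 | 1·1+2·7+5·0+1·5 = 20
B: 1·4+6·0 = 4 | 1·4+2·0+5·0+1·0 = 4
gcd(1,6,1,2,5,1) = 1

Coefficients: [1, 6, 1, 2, 5, 1]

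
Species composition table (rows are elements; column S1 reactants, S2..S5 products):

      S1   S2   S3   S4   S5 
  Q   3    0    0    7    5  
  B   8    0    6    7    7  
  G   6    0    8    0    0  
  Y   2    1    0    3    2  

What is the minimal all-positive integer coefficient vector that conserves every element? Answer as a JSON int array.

Q: 4·3 = 12 | 3·0+3·0+1·7+1·5 = 12
B: 4·8 = 32 | 3·0+3·6+1·7+1·7 = 32
G: 4·6 = 24 | 3·0+3·8+1·0+1·0 = 24
Y: 4·2 = 8 | 3·1+3·0+1·3+1·2 = 8
gcd(4,3,3,1,1) = 1

Coefficients: [4, 3, 3, 1, 1]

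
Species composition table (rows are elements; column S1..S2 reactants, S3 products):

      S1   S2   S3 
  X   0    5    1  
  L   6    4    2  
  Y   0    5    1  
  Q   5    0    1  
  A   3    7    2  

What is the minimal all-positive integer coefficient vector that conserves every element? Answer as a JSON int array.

X: 1·0+1·5 = 5 | 5·1 = 5
L: 1·6+1·4 = 10 | 5·2 = 10
Y: 1·0+1·5 = 5 | 5·1 = 5
Q: 1·5+1·0 = 5 | 5·1 = 5
A: 1·3+1·7 = 10 | 5·2 = 10
gcd(1,1,5) = 1

Coefficients: [1, 1, 5]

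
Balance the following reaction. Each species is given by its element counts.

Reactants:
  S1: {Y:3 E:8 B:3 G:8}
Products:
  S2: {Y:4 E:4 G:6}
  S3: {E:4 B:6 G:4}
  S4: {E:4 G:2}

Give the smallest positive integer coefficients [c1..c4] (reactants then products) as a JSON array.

Y: 4·3 = 12 | 3·4+2·0+3·0 = 12
E: 4·8 = 32 | 3·4+2·4+3·4 = 32
B: 4·3 = 12 | 3·0+2·6+3·0 = 12
G: 4·8 = 32 | 3·6+2·4+3·2 = 32
gcd(4,3,2,3) = 1

Coefficients: [4, 3, 2, 3]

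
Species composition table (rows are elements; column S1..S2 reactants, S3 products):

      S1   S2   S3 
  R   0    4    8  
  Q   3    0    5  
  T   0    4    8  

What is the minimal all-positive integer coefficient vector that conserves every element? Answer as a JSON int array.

R: 5·0+6·4 = 24 | 3·8 = 24
Q: 5·3+6·0 = 15 | 3·5 = 15
T: 5·0+6·4 = 24 | 3·8 = 24
gcd(5,6,3) = 1

Coefficients: [5, 6, 3]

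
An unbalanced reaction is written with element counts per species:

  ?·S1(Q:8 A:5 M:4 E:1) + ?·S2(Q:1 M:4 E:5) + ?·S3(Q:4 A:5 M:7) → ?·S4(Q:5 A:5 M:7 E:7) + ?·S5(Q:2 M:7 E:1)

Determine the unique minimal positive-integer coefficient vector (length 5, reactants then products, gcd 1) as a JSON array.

Q: 1·8+6·1+3·4 = 26 | 4·5+3·2 = 26
A: 1·5+6·0+3·5 = 20 | 4·5+3·0 = 20
M: 1·4+6·4+3·7 = 49 | 4·7+3·7 = 49
E: 1·1+6·5+3·0 = 31 | 4·7+3·1 = 31
gcd(1,6,3,4,3) = 1

Coefficients: [1, 6, 3, 4, 3]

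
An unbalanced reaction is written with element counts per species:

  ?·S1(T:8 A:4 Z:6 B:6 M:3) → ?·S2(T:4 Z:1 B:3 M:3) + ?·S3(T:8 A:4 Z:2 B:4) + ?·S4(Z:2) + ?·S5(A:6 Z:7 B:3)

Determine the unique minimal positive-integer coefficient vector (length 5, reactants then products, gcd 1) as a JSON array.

T: 6·8 = 48 | 6·4+3·8+5·0+2·0 = 48
A: 6·4 = 24 | 6·0+3·4+5·0+2·6 = 24
Z: 6·6 = 36 | 6·1+3·2+5·2+2·7 = 36
B: 6·6 = 36 | 6·3+3·4+5·0+2·3 = 36
M: 6·3 = 18 | 6·3+3·0+5·0+2·0 = 18
gcd(6,6,3,5,2) = 1

Coefficients: [6, 6, 3, 5, 2]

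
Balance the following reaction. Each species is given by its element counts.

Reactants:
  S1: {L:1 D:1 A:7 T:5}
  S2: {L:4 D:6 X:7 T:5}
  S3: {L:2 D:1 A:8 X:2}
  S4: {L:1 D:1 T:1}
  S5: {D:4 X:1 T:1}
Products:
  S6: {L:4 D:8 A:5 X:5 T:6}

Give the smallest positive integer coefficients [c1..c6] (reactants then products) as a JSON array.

Coefficients: [2, 3, 2, 6, 5, 6]

L: 2·1+3·4+2·2+6·1+5·0 = 24 | 6·4 = 24
D: 2·1+3·6+2·1+6·1+5·4 = 48 | 6·8 = 48
A: 2·7+3·0+2·8+6·0+5·0 = 30 | 6·5 = 30
X: 2·0+3·7+2·2+6·0+5·1 = 30 | 6·5 = 30
T: 2·5+3·5+2·0+6·1+5·1 = 36 | 6·6 = 36
gcd(2,3,2,6,5,6) = 1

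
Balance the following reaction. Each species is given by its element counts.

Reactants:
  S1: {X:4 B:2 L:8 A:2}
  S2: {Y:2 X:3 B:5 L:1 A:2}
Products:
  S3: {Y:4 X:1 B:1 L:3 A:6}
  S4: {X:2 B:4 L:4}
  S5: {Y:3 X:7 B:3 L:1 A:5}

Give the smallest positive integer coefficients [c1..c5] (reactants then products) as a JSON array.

Coefficients: [3, 5, 1, 6, 2]

Y: 3·0+5·2 = 10 | 1·4+6·0+2·3 = 10
X: 3·4+5·3 = 27 | 1·1+6·2+2·7 = 27
B: 3·2+5·5 = 31 | 1·1+6·4+2·3 = 31
L: 3·8+5·1 = 29 | 1·3+6·4+2·1 = 29
A: 3·2+5·2 = 16 | 1·6+6·0+2·5 = 16
gcd(3,5,1,6,2) = 1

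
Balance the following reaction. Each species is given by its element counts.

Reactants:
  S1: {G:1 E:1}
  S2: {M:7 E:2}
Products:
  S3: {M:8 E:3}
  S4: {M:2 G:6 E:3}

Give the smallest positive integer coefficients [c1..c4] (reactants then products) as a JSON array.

Coefficients: [6, 6, 5, 1]

M: 6·0+6·7 = 42 | 5·8+1·2 = 42
G: 6·1+6·0 = 6 | 5·0+1·6 = 6
E: 6·1+6·2 = 18 | 5·3+1·3 = 18
gcd(6,6,5,1) = 1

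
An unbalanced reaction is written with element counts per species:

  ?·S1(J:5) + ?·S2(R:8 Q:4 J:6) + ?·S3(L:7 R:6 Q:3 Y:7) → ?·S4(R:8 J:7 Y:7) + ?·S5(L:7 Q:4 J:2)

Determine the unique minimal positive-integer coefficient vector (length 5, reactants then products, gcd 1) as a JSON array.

L: 6·0+1·0+4·7 = 28 | 4·0+4·7 = 28
R: 6·0+1·8+4·6 = 32 | 4·8+4·0 = 32
Q: 6·0+1·4+4·3 = 16 | 4·0+4·4 = 16
J: 6·5+1·6+4·0 = 36 | 4·7+4·2 = 36
Y: 6·0+1·0+4·7 = 28 | 4·7+4·0 = 28
gcd(6,1,4,4,4) = 1

Coefficients: [6, 1, 4, 4, 4]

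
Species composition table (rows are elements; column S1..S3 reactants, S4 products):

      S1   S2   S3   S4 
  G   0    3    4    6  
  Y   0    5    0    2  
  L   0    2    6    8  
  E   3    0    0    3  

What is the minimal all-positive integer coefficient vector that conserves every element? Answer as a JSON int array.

G: 5·0+2·3+6·4 = 30 | 5·6 = 30
Y: 5·0+2·5+6·0 = 10 | 5·2 = 10
L: 5·0+2·2+6·6 = 40 | 5·8 = 40
E: 5·3+2·0+6·0 = 15 | 5·3 = 15
gcd(5,2,6,5) = 1

Coefficients: [5, 2, 6, 5]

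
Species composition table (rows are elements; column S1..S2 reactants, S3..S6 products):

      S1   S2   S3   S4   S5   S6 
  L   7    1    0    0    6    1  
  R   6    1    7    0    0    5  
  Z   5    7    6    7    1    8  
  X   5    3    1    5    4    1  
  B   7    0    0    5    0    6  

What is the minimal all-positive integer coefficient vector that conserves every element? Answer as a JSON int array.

Coefficients: [4, 5, 2, 2, 5, 3]

L: 4·7+5·1 = 33 | 2·0+2·0+5·6+3·1 = 33
R: 4·6+5·1 = 29 | 2·7+2·0+5·0+3·5 = 29
Z: 4·5+5·7 = 55 | 2·6+2·7+5·1+3·8 = 55
X: 4·5+5·3 = 35 | 2·1+2·5+5·4+3·1 = 35
B: 4·7+5·0 = 28 | 2·0+2·5+5·0+3·6 = 28
gcd(4,5,2,2,5,3) = 1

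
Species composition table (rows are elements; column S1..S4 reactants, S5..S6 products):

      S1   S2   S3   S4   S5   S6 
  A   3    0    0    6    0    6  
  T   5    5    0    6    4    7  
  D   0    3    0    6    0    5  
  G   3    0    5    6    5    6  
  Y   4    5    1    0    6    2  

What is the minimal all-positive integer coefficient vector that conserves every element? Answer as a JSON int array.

A: 4·3+3·0+5·0+1·6 = 18 | 5·0+3·6 = 18
T: 4·5+3·5+5·0+1·6 = 41 | 5·4+3·7 = 41
D: 4·0+3·3+5·0+1·6 = 15 | 5·0+3·5 = 15
G: 4·3+3·0+5·5+1·6 = 43 | 5·5+3·6 = 43
Y: 4·4+3·5+5·1+1·0 = 36 | 5·6+3·2 = 36
gcd(4,3,5,1,5,3) = 1

Coefficients: [4, 3, 5, 1, 5, 3]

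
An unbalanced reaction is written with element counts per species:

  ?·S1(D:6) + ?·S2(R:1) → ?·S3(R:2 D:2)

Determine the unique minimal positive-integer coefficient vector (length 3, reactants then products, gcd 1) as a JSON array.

R: 1·0+6·1 = 6 | 3·2 = 6
D: 1·6+6·0 = 6 | 3·2 = 6
gcd(1,6,3) = 1

Coefficients: [1, 6, 3]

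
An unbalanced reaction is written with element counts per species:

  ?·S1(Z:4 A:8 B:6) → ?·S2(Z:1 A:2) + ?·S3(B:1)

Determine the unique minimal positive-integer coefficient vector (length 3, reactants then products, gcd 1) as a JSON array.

Z: 1·4 = 4 | 4·1+6·0 = 4
A: 1·8 = 8 | 4·2+6·0 = 8
B: 1·6 = 6 | 4·0+6·1 = 6
gcd(1,4,6) = 1

Coefficients: [1, 4, 6]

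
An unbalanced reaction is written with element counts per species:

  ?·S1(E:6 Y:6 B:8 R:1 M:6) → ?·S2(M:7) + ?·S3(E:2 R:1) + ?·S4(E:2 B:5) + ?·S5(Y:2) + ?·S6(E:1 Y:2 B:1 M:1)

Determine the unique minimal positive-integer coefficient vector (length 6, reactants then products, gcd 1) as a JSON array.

E: 3·6 = 18 | 2·0+3·2+4·2+5·0+4·1 = 18
Y: 3·6 = 18 | 2·0+3·0+4·0+5·2+4·2 = 18
B: 3·8 = 24 | 2·0+3·0+4·5+5·0+4·1 = 24
R: 3·1 = 3 | 2·0+3·1+4·0+5·0+4·0 = 3
M: 3·6 = 18 | 2·7+3·0+4·0+5·0+4·1 = 18
gcd(3,2,3,4,5,4) = 1

Coefficients: [3, 2, 3, 4, 5, 4]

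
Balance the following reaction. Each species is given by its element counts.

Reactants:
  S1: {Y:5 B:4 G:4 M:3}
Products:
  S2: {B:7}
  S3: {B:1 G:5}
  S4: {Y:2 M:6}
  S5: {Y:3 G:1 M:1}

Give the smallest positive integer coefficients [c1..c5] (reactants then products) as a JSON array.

Y: 4·5 = 20 | 2·0+2·0+1·2+6·3 = 20
B: 4·4 = 16 | 2·7+2·1+1·0+6·0 = 16
G: 4·4 = 16 | 2·0+2·5+1·0+6·1 = 16
M: 4·3 = 12 | 2·0+2·0+1·6+6·1 = 12
gcd(4,2,2,1,6) = 1

Coefficients: [4, 2, 2, 1, 6]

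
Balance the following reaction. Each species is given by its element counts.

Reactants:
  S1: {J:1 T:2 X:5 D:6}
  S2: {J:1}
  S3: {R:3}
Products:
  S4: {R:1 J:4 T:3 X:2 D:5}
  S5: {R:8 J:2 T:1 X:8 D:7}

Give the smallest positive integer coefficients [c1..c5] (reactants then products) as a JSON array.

Coefficients: [2, 4, 3, 1, 1]

R: 2·0+4·0+3·3 = 9 | 1·1+1·8 = 9
J: 2·1+4·1+3·0 = 6 | 1·4+1·2 = 6
T: 2·2+4·0+3·0 = 4 | 1·3+1·1 = 4
X: 2·5+4·0+3·0 = 10 | 1·2+1·8 = 10
D: 2·6+4·0+3·0 = 12 | 1·5+1·7 = 12
gcd(2,4,3,1,1) = 1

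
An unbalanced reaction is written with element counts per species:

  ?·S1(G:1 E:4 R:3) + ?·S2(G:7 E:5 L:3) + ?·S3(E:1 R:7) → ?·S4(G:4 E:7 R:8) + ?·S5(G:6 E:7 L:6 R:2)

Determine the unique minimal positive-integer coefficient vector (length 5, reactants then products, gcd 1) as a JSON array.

Coefficients: [4, 2, 2, 3, 1]

G: 4·1+2·7+2·0 = 18 | 3·4+1·6 = 18
E: 4·4+2·5+2·1 = 28 | 3·7+1·7 = 28
L: 4·0+2·3+2·0 = 6 | 3·0+1·6 = 6
R: 4·3+2·0+2·7 = 26 | 3·8+1·2 = 26
gcd(4,2,2,3,1) = 1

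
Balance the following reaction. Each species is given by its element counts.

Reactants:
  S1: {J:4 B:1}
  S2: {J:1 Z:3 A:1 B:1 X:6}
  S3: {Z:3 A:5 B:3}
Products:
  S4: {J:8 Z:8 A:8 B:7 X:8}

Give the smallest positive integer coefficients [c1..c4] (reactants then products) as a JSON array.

J: 5·4+4·1+4·0 = 24 | 3·8 = 24
Z: 5·0+4·3+4·3 = 24 | 3·8 = 24
A: 5·0+4·1+4·5 = 24 | 3·8 = 24
B: 5·1+4·1+4·3 = 21 | 3·7 = 21
X: 5·0+4·6+4·0 = 24 | 3·8 = 24
gcd(5,4,4,3) = 1

Coefficients: [5, 4, 4, 3]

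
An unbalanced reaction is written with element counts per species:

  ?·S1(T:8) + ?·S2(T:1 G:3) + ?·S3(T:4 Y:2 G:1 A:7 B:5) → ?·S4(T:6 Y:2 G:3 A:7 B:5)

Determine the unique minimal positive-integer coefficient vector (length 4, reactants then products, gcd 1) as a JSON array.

Coefficients: [1, 4, 6, 6]

T: 1·8+4·1+6·4 = 36 | 6·6 = 36
Y: 1·0+4·0+6·2 = 12 | 6·2 = 12
G: 1·0+4·3+6·1 = 18 | 6·3 = 18
A: 1·0+4·0+6·7 = 42 | 6·7 = 42
B: 1·0+4·0+6·5 = 30 | 6·5 = 30
gcd(1,4,6,6) = 1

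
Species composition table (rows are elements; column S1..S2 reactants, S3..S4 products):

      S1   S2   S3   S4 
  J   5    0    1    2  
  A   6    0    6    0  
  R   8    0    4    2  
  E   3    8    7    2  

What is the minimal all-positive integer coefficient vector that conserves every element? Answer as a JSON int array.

J: 1·5+1·0 = 5 | 1·1+2·2 = 5
A: 1·6+1·0 = 6 | 1·6+2·0 = 6
R: 1·8+1·0 = 8 | 1·4+2·2 = 8
E: 1·3+1·8 = 11 | 1·7+2·2 = 11
gcd(1,1,1,2) = 1

Coefficients: [1, 1, 1, 2]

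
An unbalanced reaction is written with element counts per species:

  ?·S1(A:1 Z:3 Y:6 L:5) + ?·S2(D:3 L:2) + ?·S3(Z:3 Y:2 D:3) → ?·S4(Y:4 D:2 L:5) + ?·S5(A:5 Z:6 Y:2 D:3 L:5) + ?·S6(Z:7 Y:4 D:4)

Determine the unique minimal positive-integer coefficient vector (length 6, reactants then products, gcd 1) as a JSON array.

A: 5·1+5·0+4·0 = 5 | 6·0+1·5+3·0 = 5
Z: 5·3+5·0+4·3 = 27 | 6·0+1·6+3·7 = 27
Y: 5·6+5·0+4·2 = 38 | 6·4+1·2+3·4 = 38
D: 5·0+5·3+4·3 = 27 | 6·2+1·3+3·4 = 27
L: 5·5+5·2+4·0 = 35 | 6·5+1·5+3·0 = 35
gcd(5,5,4,6,1,3) = 1

Coefficients: [5, 5, 4, 6, 1, 3]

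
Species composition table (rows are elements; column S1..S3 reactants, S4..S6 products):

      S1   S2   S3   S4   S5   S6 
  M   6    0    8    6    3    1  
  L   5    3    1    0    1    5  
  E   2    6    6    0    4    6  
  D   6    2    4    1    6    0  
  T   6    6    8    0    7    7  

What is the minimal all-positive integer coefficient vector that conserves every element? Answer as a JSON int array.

M: 3·6+2·0+5·8 = 58 | 6·6+6·3+4·1 = 58
L: 3·5+2·3+5·1 = 26 | 6·0+6·1+4·5 = 26
E: 3·2+2·6+5·6 = 48 | 6·0+6·4+4·6 = 48
D: 3·6+2·2+5·4 = 42 | 6·1+6·6+4·0 = 42
T: 3·6+2·6+5·8 = 70 | 6·0+6·7+4·7 = 70
gcd(3,2,5,6,6,4) = 1

Coefficients: [3, 2, 5, 6, 6, 4]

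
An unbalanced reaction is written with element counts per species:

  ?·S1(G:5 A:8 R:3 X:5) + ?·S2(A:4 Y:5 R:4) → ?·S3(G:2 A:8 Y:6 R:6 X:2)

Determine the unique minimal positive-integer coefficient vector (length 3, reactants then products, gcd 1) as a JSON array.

Coefficients: [2, 6, 5]

G: 2·5+6·0 = 10 | 5·2 = 10
A: 2·8+6·4 = 40 | 5·8 = 40
Y: 2·0+6·5 = 30 | 5·6 = 30
R: 2·3+6·4 = 30 | 5·6 = 30
X: 2·5+6·0 = 10 | 5·2 = 10
gcd(2,6,5) = 1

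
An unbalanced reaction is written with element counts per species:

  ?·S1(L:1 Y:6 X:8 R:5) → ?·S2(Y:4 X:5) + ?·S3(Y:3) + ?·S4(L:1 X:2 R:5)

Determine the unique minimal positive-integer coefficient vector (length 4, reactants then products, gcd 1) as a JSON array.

L: 5·1 = 5 | 6·0+2·0+5·1 = 5
Y: 5·6 = 30 | 6·4+2·3+5·0 = 30
X: 5·8 = 40 | 6·5+2·0+5·2 = 40
R: 5·5 = 25 | 6·0+2·0+5·5 = 25
gcd(5,6,2,5) = 1

Coefficients: [5, 6, 2, 5]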